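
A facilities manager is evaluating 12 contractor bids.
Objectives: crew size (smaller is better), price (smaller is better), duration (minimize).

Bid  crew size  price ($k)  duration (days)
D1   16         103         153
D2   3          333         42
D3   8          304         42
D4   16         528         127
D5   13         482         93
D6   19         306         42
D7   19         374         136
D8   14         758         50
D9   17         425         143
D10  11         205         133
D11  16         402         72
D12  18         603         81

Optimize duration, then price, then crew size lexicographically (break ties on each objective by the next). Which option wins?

First minimize duration: best is 42, kept {D2, D3, D6}.
Then minimize price: best is 304, kept {D3}.

D3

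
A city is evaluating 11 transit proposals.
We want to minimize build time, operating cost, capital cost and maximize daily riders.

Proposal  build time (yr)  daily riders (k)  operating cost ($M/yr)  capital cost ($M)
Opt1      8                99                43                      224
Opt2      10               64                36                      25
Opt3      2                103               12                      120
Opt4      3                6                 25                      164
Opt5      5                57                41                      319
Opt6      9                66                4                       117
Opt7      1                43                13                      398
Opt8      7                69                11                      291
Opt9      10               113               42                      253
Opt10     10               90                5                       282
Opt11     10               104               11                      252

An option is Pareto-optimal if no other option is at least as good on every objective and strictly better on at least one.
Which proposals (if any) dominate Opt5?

Opt3

Opt3: build time 2≤5, daily riders 103≥57, operating cost 12≤41, capital cost 120≤319 — dominates Opt5.
Others (Opt1, Opt2, Opt4, Opt6, Opt7, Opt8, Opt9, Opt10, Opt11) are each worse than Opt5 on at least one objective.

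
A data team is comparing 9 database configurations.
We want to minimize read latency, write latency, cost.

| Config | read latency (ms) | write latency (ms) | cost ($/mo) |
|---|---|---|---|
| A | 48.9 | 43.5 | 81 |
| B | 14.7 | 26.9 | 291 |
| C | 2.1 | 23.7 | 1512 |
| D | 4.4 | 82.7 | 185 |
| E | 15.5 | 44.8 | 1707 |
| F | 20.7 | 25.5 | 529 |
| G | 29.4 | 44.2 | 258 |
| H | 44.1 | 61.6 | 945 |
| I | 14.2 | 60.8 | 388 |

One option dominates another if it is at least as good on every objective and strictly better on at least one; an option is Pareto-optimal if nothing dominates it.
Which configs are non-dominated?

A: not dominated (best cost).
B: not dominated.
C: not dominated (best read latency).
D: not dominated.
E: dominated by B (read latency 14.7≤15.5, write latency 26.9≤44.8, cost 291≤1707).
F: not dominated.
G: not dominated.
H: dominated by B (read latency 14.7≤44.1, write latency 26.9≤61.6, cost 291≤945).
I: not dominated.

A, B, C, D, F, G, I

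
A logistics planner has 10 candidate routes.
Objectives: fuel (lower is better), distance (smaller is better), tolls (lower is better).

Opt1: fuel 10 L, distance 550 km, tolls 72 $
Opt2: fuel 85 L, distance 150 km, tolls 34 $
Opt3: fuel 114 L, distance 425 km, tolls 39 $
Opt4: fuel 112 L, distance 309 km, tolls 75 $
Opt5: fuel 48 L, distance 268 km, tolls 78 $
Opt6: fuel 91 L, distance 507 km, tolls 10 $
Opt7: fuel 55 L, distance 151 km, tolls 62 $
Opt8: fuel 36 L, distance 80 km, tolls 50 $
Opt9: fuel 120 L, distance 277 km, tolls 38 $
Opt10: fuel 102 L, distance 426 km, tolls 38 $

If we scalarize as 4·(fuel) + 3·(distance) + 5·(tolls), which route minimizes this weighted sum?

Opt8

Opt1: 4·10 + 3·550 + 5·72 = 2050
Opt2: 4·85 + 3·150 + 5·34 = 960
Opt3: 4·114 + 3·425 + 5·39 = 1926
Opt4: 4·112 + 3·309 + 5·75 = 1750
Opt5: 4·48 + 3·268 + 5·78 = 1386
Opt6: 4·91 + 3·507 + 5·10 = 1935
Opt7: 4·55 + 3·151 + 5·62 = 983
Opt8: 4·36 + 3·80 + 5·50 = 634
Opt9: 4·120 + 3·277 + 5·38 = 1501
Opt10: 4·102 + 3·426 + 5·38 = 1876
Lowest: Opt8 at 634.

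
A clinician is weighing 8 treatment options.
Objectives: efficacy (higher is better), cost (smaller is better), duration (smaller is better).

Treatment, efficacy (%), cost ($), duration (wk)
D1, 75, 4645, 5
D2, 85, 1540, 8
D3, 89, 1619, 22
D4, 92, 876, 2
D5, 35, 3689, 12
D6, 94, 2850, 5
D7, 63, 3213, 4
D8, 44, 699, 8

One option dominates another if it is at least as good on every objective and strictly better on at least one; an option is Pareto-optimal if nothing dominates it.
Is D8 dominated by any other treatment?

No

D1: worse on cost (4645 vs 699).
D2: worse on cost (1540 vs 699).
D3: worse on cost (1619 vs 699).
D4: worse on cost (876 vs 699).
D5: worse on efficacy (35 vs 44).
D6: worse on cost (2850 vs 699).
D7: worse on cost (3213 vs 699).
No option is at least as good as D8 on every objective and strictly better on one.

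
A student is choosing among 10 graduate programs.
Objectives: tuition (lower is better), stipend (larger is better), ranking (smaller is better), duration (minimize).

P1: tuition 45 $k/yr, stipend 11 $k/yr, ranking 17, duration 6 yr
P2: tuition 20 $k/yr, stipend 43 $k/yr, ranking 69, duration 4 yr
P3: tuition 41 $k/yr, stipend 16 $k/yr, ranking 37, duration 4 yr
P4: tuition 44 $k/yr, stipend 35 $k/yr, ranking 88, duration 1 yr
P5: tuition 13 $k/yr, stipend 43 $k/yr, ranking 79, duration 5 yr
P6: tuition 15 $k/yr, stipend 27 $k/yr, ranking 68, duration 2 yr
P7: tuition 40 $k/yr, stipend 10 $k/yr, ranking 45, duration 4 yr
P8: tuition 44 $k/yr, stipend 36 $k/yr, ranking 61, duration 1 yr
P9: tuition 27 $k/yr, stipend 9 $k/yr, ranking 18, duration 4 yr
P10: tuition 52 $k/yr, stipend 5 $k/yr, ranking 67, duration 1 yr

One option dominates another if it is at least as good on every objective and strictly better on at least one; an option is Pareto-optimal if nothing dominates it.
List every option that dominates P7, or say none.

P1: worse on tuition (45 vs 40).
P2: worse on ranking (69 vs 45).
P3: worse on tuition (41 vs 40).
P4: worse on tuition (44 vs 40).
P5: worse on ranking (79 vs 45).
P6: worse on ranking (68 vs 45).
P8: worse on tuition (44 vs 40).
P9: worse on stipend (9 vs 10).
P10: worse on tuition (52 vs 40).
No option dominates P7.

none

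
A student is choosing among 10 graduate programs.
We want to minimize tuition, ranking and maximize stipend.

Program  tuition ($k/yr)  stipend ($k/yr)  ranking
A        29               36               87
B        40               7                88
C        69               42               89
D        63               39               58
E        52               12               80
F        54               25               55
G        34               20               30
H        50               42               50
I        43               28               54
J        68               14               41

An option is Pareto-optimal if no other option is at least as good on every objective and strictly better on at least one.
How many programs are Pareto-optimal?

A: not dominated (best tuition).
B: dominated by A (tuition 29≤40, stipend 36≥7, ranking 87≤88).
C: dominated by H (tuition 50≤69, stipend 42≥42, ranking 50≤89).
D: dominated by H (tuition 50≤63, stipend 42≥39, ranking 50≤58).
E: dominated by G (tuition 34≤52, stipend 20≥12, ranking 30≤80).
F: dominated by H (tuition 50≤54, stipend 42≥25, ranking 50≤55).
G: not dominated (best ranking).
H: not dominated.
I: not dominated.
J: dominated by G (tuition 34≤68, stipend 20≥14, ranking 30≤41).
Pareto-optimal: A, G, H, I → 4.

4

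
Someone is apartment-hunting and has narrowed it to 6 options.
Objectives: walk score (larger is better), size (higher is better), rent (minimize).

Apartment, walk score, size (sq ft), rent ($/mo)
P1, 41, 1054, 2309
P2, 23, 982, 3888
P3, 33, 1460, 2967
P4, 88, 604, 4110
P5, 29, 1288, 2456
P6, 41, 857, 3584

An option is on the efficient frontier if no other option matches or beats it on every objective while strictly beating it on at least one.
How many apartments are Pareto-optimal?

4

P1: not dominated (best rent).
P2: dominated by P1 (walk score 41≥23, size 1054≥982, rent 2309≤3888).
P3: not dominated (best size).
P4: not dominated (best walk score).
P5: not dominated.
P6: dominated by P1 (walk score 41≥41, size 1054≥857, rent 2309≤3584).
Pareto-optimal: P1, P3, P4, P5 → 4.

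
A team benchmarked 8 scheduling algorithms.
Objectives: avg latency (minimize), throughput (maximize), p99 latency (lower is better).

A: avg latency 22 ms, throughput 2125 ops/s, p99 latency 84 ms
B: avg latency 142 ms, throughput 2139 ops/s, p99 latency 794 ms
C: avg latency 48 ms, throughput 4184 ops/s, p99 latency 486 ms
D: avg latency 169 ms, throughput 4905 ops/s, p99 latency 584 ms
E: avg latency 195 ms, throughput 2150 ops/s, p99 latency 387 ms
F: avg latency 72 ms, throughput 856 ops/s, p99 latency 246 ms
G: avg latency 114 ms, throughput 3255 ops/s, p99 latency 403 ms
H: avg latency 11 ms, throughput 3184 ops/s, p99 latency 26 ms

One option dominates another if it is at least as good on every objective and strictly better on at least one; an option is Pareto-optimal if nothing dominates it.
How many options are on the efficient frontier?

4

A: dominated by H (avg latency 11≤22, throughput 3184≥2125, p99 latency 26≤84).
B: dominated by C (avg latency 48≤142, throughput 4184≥2139, p99 latency 486≤794).
C: not dominated.
D: not dominated (best throughput).
E: dominated by H (avg latency 11≤195, throughput 3184≥2150, p99 latency 26≤387).
F: dominated by A (avg latency 22≤72, throughput 2125≥856, p99 latency 84≤246).
G: not dominated.
H: not dominated (best avg latency).
Pareto-optimal: C, D, G, H → 4.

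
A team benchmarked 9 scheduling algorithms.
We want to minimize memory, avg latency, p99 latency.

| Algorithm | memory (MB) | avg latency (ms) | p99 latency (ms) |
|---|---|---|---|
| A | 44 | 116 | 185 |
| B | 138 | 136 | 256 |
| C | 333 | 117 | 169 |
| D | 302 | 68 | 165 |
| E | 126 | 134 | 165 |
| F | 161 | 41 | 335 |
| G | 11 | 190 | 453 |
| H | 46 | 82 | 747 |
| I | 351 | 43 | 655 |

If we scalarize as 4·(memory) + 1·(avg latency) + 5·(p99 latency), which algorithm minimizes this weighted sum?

A: 4·44 + 1·116 + 5·185 = 1217
B: 4·138 + 1·136 + 5·256 = 1968
C: 4·333 + 1·117 + 5·169 = 2294
D: 4·302 + 1·68 + 5·165 = 2101
E: 4·126 + 1·134 + 5·165 = 1463
F: 4·161 + 1·41 + 5·335 = 2360
G: 4·11 + 1·190 + 5·453 = 2499
H: 4·46 + 1·82 + 5·747 = 4001
I: 4·351 + 1·43 + 5·655 = 4722
Lowest: A at 1217.

A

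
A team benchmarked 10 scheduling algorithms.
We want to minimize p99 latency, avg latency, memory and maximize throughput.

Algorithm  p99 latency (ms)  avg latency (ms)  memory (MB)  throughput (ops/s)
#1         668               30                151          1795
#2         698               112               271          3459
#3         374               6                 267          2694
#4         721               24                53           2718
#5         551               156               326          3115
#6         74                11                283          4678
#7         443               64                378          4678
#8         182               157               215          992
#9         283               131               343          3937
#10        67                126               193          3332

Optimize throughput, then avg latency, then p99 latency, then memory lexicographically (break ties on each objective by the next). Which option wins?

First maximize throughput: best is 4678, kept {#6, #7}.
Then minimize avg latency: best is 11, kept {#6}.

#6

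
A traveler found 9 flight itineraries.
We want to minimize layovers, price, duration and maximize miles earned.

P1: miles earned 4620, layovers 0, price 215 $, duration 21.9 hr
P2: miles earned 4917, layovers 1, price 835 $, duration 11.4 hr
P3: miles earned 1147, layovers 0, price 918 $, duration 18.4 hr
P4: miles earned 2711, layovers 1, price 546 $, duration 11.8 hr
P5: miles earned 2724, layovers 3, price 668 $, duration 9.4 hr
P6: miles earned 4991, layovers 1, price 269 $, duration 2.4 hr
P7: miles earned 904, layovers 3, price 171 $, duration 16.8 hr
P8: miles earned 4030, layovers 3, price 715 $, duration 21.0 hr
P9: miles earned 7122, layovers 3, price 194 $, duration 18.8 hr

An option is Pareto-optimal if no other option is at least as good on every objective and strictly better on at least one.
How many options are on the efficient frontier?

P1: not dominated.
P2: dominated by P6 (miles earned 4991≥4917, layovers 1≤1, price 269≤835, duration 2.4≤11.4).
P3: not dominated.
P4: dominated by P6 (miles earned 4991≥2711, layovers 1≤1, price 269≤546, duration 2.4≤11.8).
P5: dominated by P6 (miles earned 4991≥2724, layovers 1≤3, price 269≤668, duration 2.4≤9.4).
P6: not dominated (best duration).
P7: not dominated (best price).
P8: dominated by P6 (miles earned 4991≥4030, layovers 1≤3, price 269≤715, duration 2.4≤21.0).
P9: not dominated (best miles earned).
Pareto-optimal: P1, P3, P6, P7, P9 → 5.

5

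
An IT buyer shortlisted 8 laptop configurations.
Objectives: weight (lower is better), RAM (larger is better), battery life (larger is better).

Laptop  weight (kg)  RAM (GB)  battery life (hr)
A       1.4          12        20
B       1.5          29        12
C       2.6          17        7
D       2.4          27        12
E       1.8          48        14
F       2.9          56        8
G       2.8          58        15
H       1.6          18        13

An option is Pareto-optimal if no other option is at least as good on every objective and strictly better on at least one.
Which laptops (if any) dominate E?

A: worse on RAM (12 vs 48).
B: worse on RAM (29 vs 48).
C: worse on weight (2.6 vs 1.8).
D: worse on weight (2.4 vs 1.8).
F: worse on weight (2.9 vs 1.8).
G: worse on weight (2.8 vs 1.8).
H: worse on RAM (18 vs 48).
No option dominates E.

none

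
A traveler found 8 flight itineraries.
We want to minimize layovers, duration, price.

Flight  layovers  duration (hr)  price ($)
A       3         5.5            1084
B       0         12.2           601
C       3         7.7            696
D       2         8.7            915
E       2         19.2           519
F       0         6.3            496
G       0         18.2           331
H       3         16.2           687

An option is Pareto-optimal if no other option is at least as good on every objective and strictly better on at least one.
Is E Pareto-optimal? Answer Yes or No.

F vs E: layovers 0≤2, duration 6.3≤19.2, price 496≤519 — F is at least as good on every objective and strictly better on at least one, so F dominates E.

No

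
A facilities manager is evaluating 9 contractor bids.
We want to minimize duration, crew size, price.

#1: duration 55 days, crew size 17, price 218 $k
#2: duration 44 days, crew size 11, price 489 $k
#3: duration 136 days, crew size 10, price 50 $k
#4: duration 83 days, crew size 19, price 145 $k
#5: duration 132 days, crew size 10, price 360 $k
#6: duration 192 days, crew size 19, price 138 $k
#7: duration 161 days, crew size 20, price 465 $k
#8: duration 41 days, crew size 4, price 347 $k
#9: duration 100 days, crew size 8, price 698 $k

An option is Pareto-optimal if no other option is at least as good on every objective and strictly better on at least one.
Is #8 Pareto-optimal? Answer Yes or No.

Yes

#1: worse on duration (55 vs 41).
#2: worse on duration (44 vs 41).
#3: worse on duration (136 vs 41).
#4: worse on duration (83 vs 41).
#5: worse on duration (132 vs 41).
#6: worse on duration (192 vs 41).
#7: worse on duration (161 vs 41).
#9: worse on duration (100 vs 41).
No option is at least as good as #8 on every objective and strictly better on one.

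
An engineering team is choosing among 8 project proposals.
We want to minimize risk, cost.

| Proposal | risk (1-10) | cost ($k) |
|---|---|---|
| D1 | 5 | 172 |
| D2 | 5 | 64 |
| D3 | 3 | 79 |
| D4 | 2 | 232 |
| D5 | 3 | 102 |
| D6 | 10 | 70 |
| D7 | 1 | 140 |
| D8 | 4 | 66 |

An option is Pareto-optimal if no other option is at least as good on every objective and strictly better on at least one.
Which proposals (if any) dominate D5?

D3: risk 3≤3, cost 79≤102 — dominates D5.
Others (D1, D2, D4, D6, D7, D8) are each worse than D5 on at least one objective.

D3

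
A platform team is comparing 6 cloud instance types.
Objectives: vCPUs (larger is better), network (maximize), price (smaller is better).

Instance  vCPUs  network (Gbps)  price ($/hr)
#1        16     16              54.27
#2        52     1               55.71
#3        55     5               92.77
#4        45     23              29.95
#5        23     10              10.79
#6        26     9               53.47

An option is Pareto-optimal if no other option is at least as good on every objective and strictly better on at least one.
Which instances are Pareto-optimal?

#1: dominated by #4 (vCPUs 45≥16, network 23≥16, price 29.95≤54.27).
#2: not dominated.
#3: not dominated (best vCPUs).
#4: not dominated (best network).
#5: not dominated (best price).
#6: dominated by #4 (vCPUs 45≥26, network 23≥9, price 29.95≤53.47).

#2, #3, #4, #5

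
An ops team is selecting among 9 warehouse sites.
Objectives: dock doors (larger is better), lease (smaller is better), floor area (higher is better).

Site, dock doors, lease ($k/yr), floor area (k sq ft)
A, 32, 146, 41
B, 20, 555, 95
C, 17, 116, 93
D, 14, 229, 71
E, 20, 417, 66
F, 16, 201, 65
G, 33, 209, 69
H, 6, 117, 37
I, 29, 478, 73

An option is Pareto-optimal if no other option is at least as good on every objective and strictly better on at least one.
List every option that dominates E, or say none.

G: dock doors 33≥20, lease 209≤417, floor area 69≥66 — dominates E.
Others (A, B, C, D, F, H, I) are each worse than E on at least one objective.

G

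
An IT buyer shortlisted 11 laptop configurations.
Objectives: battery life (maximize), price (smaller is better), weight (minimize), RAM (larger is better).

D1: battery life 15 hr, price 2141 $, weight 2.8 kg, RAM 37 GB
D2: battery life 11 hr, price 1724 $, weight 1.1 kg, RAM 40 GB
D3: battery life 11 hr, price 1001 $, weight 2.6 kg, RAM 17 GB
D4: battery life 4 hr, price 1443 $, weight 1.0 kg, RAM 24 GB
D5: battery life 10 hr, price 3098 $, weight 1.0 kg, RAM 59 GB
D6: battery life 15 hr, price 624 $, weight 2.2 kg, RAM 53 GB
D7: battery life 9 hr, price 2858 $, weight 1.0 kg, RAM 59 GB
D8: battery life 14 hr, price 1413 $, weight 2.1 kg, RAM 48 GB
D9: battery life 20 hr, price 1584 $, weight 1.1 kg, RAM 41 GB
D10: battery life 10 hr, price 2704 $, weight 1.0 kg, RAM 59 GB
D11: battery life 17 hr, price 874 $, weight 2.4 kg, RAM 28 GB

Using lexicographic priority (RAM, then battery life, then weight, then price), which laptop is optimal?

D10

First maximize RAM: best is 59, kept {D5, D7, D10}.
Then maximize battery life: best is 10, kept {D5, D10}.
Then minimize weight: best is 1.0, kept {D5, D10}.
Then minimize price: best is 2704, kept {D10}.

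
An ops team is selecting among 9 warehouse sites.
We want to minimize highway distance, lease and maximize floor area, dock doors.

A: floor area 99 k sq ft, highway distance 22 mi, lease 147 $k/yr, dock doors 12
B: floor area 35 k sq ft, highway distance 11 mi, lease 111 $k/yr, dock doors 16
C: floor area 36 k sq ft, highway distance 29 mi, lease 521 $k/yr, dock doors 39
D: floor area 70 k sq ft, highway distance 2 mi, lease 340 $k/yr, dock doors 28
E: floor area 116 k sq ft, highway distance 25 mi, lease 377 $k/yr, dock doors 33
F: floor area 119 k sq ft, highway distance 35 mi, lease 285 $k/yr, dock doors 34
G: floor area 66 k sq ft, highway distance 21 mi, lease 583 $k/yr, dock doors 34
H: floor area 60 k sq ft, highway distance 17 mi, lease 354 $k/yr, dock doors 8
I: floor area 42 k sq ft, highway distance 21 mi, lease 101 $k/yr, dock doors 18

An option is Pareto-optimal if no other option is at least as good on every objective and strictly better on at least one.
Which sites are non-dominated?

A, B, C, D, E, F, G, I

A: not dominated.
B: not dominated.
C: not dominated (best dock doors).
D: not dominated (best highway distance).
E: not dominated.
F: not dominated (best floor area).
G: not dominated.
H: dominated by D (floor area 70≥60, highway distance 2≤17, lease 340≤354, dock doors 28≥8).
I: not dominated (best lease).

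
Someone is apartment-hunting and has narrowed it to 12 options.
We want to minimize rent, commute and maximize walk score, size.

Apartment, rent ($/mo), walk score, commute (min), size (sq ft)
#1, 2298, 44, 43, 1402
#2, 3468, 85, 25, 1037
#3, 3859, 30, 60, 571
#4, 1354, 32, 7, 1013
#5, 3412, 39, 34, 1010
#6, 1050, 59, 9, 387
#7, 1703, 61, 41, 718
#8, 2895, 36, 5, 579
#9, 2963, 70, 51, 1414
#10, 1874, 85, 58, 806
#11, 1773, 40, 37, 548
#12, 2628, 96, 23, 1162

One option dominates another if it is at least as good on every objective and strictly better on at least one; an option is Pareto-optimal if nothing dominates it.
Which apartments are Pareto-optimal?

#1: not dominated.
#2: dominated by #12 (rent 2628≤3468, walk score 96≥85, commute 23≤25, size 1162≥1037).
#3: dominated by #1 (rent 2298≤3859, walk score 44≥30, commute 43≤60, size 1402≥571).
#4: not dominated.
#5: dominated by #12 (rent 2628≤3412, walk score 96≥39, commute 23≤34, size 1162≥1010).
#6: not dominated (best rent).
#7: not dominated.
#8: not dominated (best commute).
#9: not dominated (best size).
#10: not dominated.
#11: not dominated.
#12: not dominated (best walk score).

#1, #4, #6, #7, #8, #9, #10, #11, #12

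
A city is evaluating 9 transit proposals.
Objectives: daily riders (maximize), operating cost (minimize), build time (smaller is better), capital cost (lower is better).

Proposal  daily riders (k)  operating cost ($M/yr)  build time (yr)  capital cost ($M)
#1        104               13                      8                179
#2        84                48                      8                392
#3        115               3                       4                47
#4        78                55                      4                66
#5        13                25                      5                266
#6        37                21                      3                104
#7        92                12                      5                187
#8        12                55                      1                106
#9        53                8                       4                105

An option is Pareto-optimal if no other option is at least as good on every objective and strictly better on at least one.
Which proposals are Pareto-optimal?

#1: dominated by #3 (daily riders 115≥104, operating cost 3≤13, build time 4≤8, capital cost 47≤179).
#2: dominated by #1 (daily riders 104≥84, operating cost 13≤48, build time 8≤8, capital cost 179≤392).
#3: not dominated (best daily riders).
#4: dominated by #3 (daily riders 115≥78, operating cost 3≤55, build time 4≤4, capital cost 47≤66).
#5: dominated by #3 (daily riders 115≥13, operating cost 3≤25, build time 4≤5, capital cost 47≤266).
#6: not dominated.
#7: dominated by #3 (daily riders 115≥92, operating cost 3≤12, build time 4≤5, capital cost 47≤187).
#8: not dominated (best build time).
#9: dominated by #3 (daily riders 115≥53, operating cost 3≤8, build time 4≤4, capital cost 47≤105).

#3, #6, #8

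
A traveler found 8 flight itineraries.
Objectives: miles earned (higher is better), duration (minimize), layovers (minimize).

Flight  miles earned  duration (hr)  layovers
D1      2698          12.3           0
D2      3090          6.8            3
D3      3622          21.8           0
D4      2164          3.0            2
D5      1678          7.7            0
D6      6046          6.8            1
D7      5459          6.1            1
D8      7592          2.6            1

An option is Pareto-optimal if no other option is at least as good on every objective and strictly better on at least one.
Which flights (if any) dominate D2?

D6: miles earned 6046≥3090, duration 6.8≤6.8, layovers 1≤3 — dominates D2.
D7: miles earned 5459≥3090, duration 6.1≤6.8, layovers 1≤3 — dominates D2.
D8: miles earned 7592≥3090, duration 2.6≤6.8, layovers 1≤3 — dominates D2.
Others (D1, D3, D4, D5) are each worse than D2 on at least one objective.

D6, D7, D8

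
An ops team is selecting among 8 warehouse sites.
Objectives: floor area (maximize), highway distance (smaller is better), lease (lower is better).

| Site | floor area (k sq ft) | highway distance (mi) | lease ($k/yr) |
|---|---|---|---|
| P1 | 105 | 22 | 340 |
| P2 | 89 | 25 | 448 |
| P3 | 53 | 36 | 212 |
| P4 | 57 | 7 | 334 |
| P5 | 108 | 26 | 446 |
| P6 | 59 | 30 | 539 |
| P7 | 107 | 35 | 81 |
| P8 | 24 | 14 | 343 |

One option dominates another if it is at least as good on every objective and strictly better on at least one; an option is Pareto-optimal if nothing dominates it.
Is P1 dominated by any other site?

No

P2: worse on floor area (89 vs 105).
P3: worse on floor area (53 vs 105).
P4: worse on floor area (57 vs 105).
P5: worse on highway distance (26 vs 22).
P6: worse on floor area (59 vs 105).
P7: worse on highway distance (35 vs 22).
P8: worse on floor area (24 vs 105).
No option is at least as good as P1 on every objective and strictly better on one.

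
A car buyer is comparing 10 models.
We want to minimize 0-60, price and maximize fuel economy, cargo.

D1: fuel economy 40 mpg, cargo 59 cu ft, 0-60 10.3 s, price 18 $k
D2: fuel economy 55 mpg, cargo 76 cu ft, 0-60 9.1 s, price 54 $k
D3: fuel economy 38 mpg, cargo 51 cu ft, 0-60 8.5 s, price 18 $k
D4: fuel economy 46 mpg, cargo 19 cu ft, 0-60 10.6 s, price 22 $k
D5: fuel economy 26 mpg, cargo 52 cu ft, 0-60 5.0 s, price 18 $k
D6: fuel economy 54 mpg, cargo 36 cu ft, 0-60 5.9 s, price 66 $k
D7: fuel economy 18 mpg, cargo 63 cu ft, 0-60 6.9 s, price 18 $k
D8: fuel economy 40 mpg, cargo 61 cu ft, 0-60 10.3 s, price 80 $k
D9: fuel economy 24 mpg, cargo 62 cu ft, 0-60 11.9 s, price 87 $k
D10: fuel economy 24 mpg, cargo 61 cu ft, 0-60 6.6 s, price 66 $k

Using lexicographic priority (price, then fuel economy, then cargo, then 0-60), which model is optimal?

D1

First minimize price: best is 18, kept {D1, D3, D5, D7}.
Then maximize fuel economy: best is 40, kept {D1}.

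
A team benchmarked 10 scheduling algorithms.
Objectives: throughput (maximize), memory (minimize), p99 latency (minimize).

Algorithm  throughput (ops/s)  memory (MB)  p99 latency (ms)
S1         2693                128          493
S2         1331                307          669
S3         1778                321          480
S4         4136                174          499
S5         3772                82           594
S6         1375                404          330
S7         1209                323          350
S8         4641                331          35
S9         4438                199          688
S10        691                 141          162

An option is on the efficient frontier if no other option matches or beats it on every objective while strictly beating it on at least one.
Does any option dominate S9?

No

S1: worse on throughput (2693 vs 4438).
S2: worse on throughput (1331 vs 4438).
S3: worse on throughput (1778 vs 4438).
S4: worse on throughput (4136 vs 4438).
S5: worse on throughput (3772 vs 4438).
S6: worse on throughput (1375 vs 4438).
S7: worse on throughput (1209 vs 4438).
S8: worse on memory (331 vs 199).
S10: worse on throughput (691 vs 4438).
No option is at least as good as S9 on every objective and strictly better on one.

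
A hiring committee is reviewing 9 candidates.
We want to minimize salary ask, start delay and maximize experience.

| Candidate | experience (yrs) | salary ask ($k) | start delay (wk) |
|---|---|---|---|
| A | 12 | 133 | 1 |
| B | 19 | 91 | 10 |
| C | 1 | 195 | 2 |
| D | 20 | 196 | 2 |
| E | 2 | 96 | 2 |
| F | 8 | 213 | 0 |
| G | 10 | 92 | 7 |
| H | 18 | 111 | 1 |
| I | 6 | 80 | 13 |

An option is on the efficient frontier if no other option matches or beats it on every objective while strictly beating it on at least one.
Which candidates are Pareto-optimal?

A: dominated by H (experience 18≥12, salary ask 111≤133, start delay 1≤1).
B: not dominated.
C: dominated by A (experience 12≥1, salary ask 133≤195, start delay 1≤2).
D: not dominated (best experience).
E: not dominated.
F: not dominated (best start delay).
G: not dominated.
H: not dominated.
I: not dominated (best salary ask).

B, D, E, F, G, H, I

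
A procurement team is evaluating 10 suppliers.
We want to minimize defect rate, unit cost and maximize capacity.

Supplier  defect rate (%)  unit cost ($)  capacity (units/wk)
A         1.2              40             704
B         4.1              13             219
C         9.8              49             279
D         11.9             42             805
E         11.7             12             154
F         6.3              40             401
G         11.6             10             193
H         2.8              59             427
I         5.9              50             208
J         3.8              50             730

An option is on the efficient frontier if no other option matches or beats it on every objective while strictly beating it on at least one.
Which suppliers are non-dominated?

A, B, D, G, J

A: not dominated (best defect rate).
B: not dominated.
C: dominated by A (defect rate 1.2≤9.8, unit cost 40≤49, capacity 704≥279).
D: not dominated (best capacity).
E: dominated by G (defect rate 11.6≤11.7, unit cost 10≤12, capacity 193≥154).
F: dominated by A (defect rate 1.2≤6.3, unit cost 40≤40, capacity 704≥401).
G: not dominated (best unit cost).
H: dominated by A (defect rate 1.2≤2.8, unit cost 40≤59, capacity 704≥427).
I: dominated by A (defect rate 1.2≤5.9, unit cost 40≤50, capacity 704≥208).
J: not dominated.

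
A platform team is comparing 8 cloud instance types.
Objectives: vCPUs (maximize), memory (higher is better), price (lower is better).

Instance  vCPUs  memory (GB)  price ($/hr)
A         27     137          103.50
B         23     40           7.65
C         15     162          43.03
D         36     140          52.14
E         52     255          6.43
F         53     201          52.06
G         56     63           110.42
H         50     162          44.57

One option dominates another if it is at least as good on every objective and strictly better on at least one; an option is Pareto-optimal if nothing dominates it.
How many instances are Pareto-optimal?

A: dominated by D (vCPUs 36≥27, memory 140≥137, price 52.14≤103.50).
B: dominated by E (vCPUs 52≥23, memory 255≥40, price 6.43≤7.65).
C: dominated by E (vCPUs 52≥15, memory 255≥162, price 6.43≤43.03).
D: dominated by E (vCPUs 52≥36, memory 255≥140, price 6.43≤52.14).
E: not dominated (best memory).
F: not dominated.
G: not dominated (best vCPUs).
H: dominated by E (vCPUs 52≥50, memory 255≥162, price 6.43≤44.57).
Pareto-optimal: E, F, G → 3.

3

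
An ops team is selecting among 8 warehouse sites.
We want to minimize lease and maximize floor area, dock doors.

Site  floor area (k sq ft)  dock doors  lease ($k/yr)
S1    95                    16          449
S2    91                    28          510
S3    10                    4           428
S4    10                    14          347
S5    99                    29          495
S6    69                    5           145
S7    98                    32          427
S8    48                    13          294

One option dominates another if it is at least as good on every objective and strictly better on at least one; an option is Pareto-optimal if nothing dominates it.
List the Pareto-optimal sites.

S4, S5, S6, S7, S8

S1: dominated by S7 (floor area 98≥95, dock doors 32≥16, lease 427≤449).
S2: dominated by S5 (floor area 99≥91, dock doors 29≥28, lease 495≤510).
S3: dominated by S4 (floor area 10≥10, dock doors 14≥4, lease 347≤428).
S4: not dominated.
S5: not dominated (best floor area).
S6: not dominated (best lease).
S7: not dominated (best dock doors).
S8: not dominated.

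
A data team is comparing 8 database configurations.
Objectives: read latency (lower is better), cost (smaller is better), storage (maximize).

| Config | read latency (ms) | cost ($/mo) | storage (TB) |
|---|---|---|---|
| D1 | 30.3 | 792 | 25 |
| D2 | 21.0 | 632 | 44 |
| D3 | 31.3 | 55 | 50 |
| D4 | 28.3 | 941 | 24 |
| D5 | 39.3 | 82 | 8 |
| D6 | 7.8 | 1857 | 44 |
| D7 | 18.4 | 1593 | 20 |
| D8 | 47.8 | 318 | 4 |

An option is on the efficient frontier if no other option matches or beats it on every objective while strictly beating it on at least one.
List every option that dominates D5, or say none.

D3: read latency 31.3≤39.3, cost 55≤82, storage 50≥8 — dominates D5.
Others (D1, D2, D4, D6, D7, D8) are each worse than D5 on at least one objective.

D3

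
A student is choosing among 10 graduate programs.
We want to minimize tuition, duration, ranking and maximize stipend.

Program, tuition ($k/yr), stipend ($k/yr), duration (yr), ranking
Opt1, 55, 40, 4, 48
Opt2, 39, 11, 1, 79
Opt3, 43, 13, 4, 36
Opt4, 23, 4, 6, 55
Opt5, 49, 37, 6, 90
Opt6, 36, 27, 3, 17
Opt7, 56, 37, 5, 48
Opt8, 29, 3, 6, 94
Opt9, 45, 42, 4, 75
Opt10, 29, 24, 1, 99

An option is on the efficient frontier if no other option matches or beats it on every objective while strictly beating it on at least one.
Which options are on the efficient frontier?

Opt1: not dominated.
Opt2: not dominated.
Opt3: dominated by Opt6 (tuition 36≤43, stipend 27≥13, duration 3≤4, ranking 17≤36).
Opt4: not dominated (best tuition).
Opt5: dominated by Opt9 (tuition 45≤49, stipend 42≥37, duration 4≤6, ranking 75≤90).
Opt6: not dominated (best ranking).
Opt7: dominated by Opt1 (tuition 55≤56, stipend 40≥37, duration 4≤5, ranking 48≤48).
Opt8: dominated by Opt4 (tuition 23≤29, stipend 4≥3, duration 6≤6, ranking 55≤94).
Opt9: not dominated (best stipend).
Opt10: not dominated.

Opt1, Opt2, Opt4, Opt6, Opt9, Opt10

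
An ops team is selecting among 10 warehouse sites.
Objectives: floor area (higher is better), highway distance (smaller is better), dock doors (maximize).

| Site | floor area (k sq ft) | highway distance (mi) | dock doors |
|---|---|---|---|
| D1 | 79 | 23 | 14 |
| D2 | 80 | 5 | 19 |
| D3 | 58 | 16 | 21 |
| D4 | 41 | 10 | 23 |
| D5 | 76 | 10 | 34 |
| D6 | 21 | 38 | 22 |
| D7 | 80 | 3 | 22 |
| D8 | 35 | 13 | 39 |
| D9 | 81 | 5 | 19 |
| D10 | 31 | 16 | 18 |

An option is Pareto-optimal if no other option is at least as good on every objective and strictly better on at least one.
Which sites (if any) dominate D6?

D4, D5, D7, D8

D4: floor area 41≥21, highway distance 10≤38, dock doors 23≥22 — dominates D6.
D5: floor area 76≥21, highway distance 10≤38, dock doors 34≥22 — dominates D6.
D7: floor area 80≥21, highway distance 3≤38, dock doors 22≥22 — dominates D6.
D8: floor area 35≥21, highway distance 13≤38, dock doors 39≥22 — dominates D6.
Others (D1, D2, D3, D9, D10) are each worse than D6 on at least one objective.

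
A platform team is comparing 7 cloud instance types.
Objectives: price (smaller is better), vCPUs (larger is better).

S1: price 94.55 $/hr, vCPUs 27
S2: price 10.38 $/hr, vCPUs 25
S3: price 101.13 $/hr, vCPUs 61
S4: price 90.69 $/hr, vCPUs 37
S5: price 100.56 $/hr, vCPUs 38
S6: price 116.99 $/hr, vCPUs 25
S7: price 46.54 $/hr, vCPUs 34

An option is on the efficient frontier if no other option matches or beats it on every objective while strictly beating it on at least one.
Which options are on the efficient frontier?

S1: dominated by S4 (price 90.69≤94.55, vCPUs 37≥27).
S2: not dominated (best price).
S3: not dominated (best vCPUs).
S4: not dominated.
S5: not dominated.
S6: dominated by S1 (price 94.55≤116.99, vCPUs 27≥25).
S7: not dominated.

S2, S3, S4, S5, S7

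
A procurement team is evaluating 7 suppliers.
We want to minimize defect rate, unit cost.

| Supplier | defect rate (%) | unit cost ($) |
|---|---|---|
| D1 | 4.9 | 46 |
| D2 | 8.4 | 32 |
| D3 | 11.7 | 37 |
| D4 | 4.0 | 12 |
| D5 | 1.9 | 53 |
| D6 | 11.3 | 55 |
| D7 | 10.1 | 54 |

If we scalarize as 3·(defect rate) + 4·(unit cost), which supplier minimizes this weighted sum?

D4

D1: 3·4.9 + 4·46 = 198.7
D2: 3·8.4 + 4·32 = 153.2
D3: 3·11.7 + 4·37 = 183.1
D4: 3·4.0 + 4·12 = 60.0
D5: 3·1.9 + 4·53 = 217.7
D6: 3·11.3 + 4·55 = 253.9
D7: 3·10.1 + 4·54 = 246.3
Lowest: D4 at 60.0.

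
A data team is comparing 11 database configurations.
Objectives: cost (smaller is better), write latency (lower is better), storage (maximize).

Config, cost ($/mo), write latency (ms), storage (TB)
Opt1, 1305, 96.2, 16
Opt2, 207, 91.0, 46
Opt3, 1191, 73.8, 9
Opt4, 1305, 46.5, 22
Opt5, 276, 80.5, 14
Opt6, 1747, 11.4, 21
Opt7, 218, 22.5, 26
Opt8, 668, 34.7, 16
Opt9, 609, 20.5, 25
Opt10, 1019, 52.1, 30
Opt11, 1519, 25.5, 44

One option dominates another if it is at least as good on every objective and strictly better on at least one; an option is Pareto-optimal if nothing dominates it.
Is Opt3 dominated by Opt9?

Yes

Opt9 vs Opt3: cost 609≤1191, write latency 20.5≤73.8, storage 25≥9 — Opt9 is at least as good on every objective with at least one strict improvement.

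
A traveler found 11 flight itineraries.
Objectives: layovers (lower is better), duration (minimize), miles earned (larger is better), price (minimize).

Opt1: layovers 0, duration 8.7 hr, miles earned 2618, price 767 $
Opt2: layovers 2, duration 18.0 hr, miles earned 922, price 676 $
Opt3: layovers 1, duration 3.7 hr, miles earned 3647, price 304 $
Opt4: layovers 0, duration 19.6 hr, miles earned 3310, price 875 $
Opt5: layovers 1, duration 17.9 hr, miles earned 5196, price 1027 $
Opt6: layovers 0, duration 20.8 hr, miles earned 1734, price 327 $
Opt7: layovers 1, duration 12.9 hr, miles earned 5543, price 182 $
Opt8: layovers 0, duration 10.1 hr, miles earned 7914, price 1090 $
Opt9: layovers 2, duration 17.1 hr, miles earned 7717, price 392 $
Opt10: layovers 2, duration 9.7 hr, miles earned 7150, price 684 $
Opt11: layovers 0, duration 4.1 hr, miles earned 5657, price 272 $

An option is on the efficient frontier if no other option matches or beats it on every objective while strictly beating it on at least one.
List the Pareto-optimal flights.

Opt3, Opt7, Opt8, Opt9, Opt10, Opt11

Opt1: dominated by Opt11 (layovers 0≤0, duration 4.1≤8.7, miles earned 5657≥2618, price 272≤767).
Opt2: dominated by Opt3 (layovers 1≤2, duration 3.7≤18.0, miles earned 3647≥922, price 304≤676).
Opt3: not dominated (best duration).
Opt4: dominated by Opt11 (layovers 0≤0, duration 4.1≤19.6, miles earned 5657≥3310, price 272≤875).
Opt5: dominated by Opt7 (layovers 1≤1, duration 12.9≤17.9, miles earned 5543≥5196, price 182≤1027).
Opt6: dominated by Opt11 (layovers 0≤0, duration 4.1≤20.8, miles earned 5657≥1734, price 272≤327).
Opt7: not dominated (best price).
Opt8: not dominated (best miles earned).
Opt9: not dominated.
Opt10: not dominated.
Opt11: not dominated.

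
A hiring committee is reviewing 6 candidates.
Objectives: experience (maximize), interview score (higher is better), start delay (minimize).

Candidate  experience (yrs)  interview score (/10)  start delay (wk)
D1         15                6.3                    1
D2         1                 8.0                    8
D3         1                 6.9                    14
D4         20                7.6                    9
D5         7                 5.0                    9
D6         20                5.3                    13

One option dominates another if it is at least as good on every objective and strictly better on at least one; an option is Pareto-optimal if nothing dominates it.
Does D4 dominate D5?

Yes

D4 vs D5: experience 20≥7, interview score 7.6≥5.0, start delay 9≤9 — D4 is at least as good on every objective with at least one strict improvement.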